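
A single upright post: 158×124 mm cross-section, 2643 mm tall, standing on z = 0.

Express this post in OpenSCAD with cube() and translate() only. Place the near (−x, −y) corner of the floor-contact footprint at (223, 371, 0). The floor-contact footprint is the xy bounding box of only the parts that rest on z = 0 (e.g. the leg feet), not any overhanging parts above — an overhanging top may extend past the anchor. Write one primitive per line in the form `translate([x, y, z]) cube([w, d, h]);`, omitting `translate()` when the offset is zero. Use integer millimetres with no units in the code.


translate([223, 371, 0]) cube([158, 124, 2643]);


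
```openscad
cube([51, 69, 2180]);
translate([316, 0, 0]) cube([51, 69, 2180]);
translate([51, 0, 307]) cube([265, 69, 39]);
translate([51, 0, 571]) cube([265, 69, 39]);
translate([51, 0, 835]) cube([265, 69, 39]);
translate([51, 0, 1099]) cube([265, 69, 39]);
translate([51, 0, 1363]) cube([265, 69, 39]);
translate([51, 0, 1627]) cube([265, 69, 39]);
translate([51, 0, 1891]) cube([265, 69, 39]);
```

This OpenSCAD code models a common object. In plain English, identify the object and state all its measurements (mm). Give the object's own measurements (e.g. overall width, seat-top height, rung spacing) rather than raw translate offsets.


A straight ladder. Two 51×69 mm vertical rails, 2180 mm tall, stand 367 mm apart (outside-to-outside) with their front faces coplanar on the −y side. 7 rungs, each 69 mm deep and 39 mm tall, span between the inner faces of the rails, front faces flush with the rails. The lowest rung's underside is at z = 307 mm and rungs are spaced 264 mm apart (underside to underside).


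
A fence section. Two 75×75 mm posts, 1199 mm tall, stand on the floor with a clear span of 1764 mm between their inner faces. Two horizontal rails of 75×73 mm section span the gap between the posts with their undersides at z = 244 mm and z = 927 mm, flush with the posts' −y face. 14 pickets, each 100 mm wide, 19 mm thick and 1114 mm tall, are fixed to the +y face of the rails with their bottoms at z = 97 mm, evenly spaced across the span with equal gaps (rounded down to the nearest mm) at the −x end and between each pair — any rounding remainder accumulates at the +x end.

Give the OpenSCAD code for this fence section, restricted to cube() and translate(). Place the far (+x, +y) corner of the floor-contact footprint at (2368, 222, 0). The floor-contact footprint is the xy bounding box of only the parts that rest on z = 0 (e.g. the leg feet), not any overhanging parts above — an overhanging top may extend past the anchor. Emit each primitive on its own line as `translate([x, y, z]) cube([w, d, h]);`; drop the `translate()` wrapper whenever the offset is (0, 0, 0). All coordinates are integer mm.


translate([454, 147, 0]) cube([75, 75, 1199]);
translate([2293, 147, 0]) cube([75, 75, 1199]);
translate([529, 147, 244]) cube([1764, 75, 73]);
translate([529, 147, 927]) cube([1764, 75, 73]);
translate([553, 222, 97]) cube([100, 19, 1114]);
translate([677, 222, 97]) cube([100, 19, 1114]);
translate([801, 222, 97]) cube([100, 19, 1114]);
translate([925, 222, 97]) cube([100, 19, 1114]);
translate([1049, 222, 97]) cube([100, 19, 1114]);
translate([1173, 222, 97]) cube([100, 19, 1114]);
translate([1297, 222, 97]) cube([100, 19, 1114]);
translate([1421, 222, 97]) cube([100, 19, 1114]);
translate([1545, 222, 97]) cube([100, 19, 1114]);
translate([1669, 222, 97]) cube([100, 19, 1114]);
translate([1793, 222, 97]) cube([100, 19, 1114]);
translate([1917, 222, 97]) cube([100, 19, 1114]);
translate([2041, 222, 97]) cube([100, 19, 1114]);
translate([2165, 222, 97]) cube([100, 19, 1114]);


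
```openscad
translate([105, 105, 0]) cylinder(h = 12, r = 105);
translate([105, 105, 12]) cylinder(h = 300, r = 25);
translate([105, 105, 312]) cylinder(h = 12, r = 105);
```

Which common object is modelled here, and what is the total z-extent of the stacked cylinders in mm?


A spool. The overall height is 324 mm.

Three coaxial cylinders, large–small–large — a spool. Two 12 mm flanges and a 300 mm core give 12 + 300 + 12 = 324 mm.


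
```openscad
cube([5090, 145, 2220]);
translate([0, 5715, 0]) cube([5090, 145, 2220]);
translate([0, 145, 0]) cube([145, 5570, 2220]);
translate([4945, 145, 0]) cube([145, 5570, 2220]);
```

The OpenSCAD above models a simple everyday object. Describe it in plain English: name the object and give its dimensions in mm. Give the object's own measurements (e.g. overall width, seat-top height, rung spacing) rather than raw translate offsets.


The wall frame of a small rectangular building: four walls, each 2220 mm tall and 145 mm thick, enclosing a footprint 5090 mm (x) by 5860 mm (y) outside-to-outside, with no floor or roof. The front and back walls (the −y and +y sides) span the full width; the two side walls fit between them.


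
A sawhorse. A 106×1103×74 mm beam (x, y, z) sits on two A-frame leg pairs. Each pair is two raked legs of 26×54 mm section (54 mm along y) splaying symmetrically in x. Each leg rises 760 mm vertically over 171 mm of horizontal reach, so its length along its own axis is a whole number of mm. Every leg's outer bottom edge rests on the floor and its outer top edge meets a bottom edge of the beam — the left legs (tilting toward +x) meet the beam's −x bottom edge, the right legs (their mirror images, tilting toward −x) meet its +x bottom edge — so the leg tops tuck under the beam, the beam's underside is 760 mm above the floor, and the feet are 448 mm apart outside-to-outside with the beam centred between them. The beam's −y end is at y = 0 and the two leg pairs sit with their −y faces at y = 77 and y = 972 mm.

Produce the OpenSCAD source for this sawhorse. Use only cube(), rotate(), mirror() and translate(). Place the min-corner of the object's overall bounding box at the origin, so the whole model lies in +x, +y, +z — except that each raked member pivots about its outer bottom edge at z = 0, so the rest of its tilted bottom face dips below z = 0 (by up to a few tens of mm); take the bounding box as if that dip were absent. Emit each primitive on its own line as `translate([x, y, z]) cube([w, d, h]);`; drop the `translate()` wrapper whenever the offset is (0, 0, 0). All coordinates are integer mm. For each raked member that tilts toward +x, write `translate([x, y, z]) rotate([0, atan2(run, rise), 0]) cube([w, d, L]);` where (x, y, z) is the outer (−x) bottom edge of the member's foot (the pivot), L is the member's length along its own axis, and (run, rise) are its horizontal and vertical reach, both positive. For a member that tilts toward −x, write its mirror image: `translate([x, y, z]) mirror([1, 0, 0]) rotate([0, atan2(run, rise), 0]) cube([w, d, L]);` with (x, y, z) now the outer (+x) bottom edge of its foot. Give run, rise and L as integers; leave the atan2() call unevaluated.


// leg length = √(171² + 760²) = 779
// right-leg outer foot x = 2·171 + 106 = 448
// beam min-corner = (171, 0, 760)
translate([171, 0, 760]) cube([106, 1103, 74]);
translate([0, 77, 0]) rotate([0, atan2(171, 760), 0]) cube([26, 54, 779]);
translate([448, 77, 0]) mirror([1, 0, 0]) rotate([0, atan2(171, 760), 0]) cube([26, 54, 779]);
translate([0, 972, 0]) rotate([0, atan2(171, 760), 0]) cube([26, 54, 779]);
translate([448, 972, 0]) mirror([1, 0, 0]) rotate([0, atan2(171, 760), 0]) cube([26, 54, 779]);


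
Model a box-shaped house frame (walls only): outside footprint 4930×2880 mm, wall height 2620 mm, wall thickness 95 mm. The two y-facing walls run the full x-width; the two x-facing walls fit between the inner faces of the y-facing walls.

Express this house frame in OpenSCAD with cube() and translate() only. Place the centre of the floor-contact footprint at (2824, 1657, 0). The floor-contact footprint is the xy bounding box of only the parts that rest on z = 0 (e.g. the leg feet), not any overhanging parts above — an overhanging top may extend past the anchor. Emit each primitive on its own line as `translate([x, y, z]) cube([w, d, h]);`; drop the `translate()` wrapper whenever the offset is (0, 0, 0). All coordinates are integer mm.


translate([359, 217, 0]) cube([4930, 95, 2620]);
translate([359, 3002, 0]) cube([4930, 95, 2620]);
translate([359, 312, 0]) cube([95, 2690, 2620]);
translate([5194, 312, 0]) cube([95, 2690, 2620]);


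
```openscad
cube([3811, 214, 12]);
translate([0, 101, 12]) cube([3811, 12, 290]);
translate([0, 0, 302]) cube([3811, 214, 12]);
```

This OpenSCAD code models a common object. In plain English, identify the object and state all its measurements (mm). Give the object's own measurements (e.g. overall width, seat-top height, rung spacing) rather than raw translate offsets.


An I-beam lying along x, 3811 mm long. Overall section height 314 mm. Two flanges 214 mm wide (y) and 12 mm thick, one on the floor and one at the top; a web 12 mm thick runs between them, centred on the flange width.


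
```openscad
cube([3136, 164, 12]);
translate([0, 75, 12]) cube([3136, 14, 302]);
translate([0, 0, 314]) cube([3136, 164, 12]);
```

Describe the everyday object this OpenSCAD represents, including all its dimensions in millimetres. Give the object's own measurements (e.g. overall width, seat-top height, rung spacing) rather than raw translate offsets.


An I-beam lying along x, 3136 mm long. Overall section height 326 mm. Two flanges 164 mm wide (y) and 12 mm thick, one on the floor and one at the top; a web 14 mm thick runs between them, centred on the flange width.


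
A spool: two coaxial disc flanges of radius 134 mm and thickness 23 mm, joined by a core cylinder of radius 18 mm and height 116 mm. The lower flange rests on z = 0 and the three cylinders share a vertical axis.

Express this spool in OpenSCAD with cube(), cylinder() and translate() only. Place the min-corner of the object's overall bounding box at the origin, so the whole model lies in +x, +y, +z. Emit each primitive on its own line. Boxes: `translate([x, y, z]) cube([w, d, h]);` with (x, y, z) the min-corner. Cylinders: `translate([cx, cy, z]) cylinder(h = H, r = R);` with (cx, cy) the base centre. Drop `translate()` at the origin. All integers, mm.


translate([134, 134, 0]) cylinder(h = 23, r = 134);
translate([134, 134, 23]) cylinder(h = 116, r = 18);
translate([134, 134, 139]) cylinder(h = 23, r = 134);


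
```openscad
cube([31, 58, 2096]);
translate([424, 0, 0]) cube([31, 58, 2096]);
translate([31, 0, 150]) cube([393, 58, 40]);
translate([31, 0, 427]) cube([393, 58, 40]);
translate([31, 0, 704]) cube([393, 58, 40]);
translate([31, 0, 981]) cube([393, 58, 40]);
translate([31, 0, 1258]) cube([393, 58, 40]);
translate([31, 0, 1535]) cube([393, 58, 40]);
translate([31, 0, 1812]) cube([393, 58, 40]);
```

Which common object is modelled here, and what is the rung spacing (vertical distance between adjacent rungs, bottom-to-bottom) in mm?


A ladder. The rung spacing is 277 mm.

Two tall 31×58 posts with 7 short bars between them — a ladder. Adjacent rungs sit at z = 150 and z = 427, so the spacing is 427 − 150 = 277 mm.


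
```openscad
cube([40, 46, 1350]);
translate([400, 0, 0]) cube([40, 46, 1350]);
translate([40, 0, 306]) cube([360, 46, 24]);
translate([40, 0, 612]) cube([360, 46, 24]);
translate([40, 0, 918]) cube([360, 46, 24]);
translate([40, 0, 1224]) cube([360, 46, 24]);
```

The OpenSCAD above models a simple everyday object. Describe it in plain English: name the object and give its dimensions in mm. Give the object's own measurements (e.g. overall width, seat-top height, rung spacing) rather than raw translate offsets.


A straight ladder. Two 40×46 mm vertical rails, 1350 mm tall, stand 440 mm apart (outside-to-outside) with their front faces coplanar on the −y side. 4 rungs, each 46 mm deep and 24 mm tall, span between the inner faces of the rails, front faces flush with the rails. The lowest rung's underside is at z = 306 mm and rungs are spaced 306 mm apart (underside to underside).


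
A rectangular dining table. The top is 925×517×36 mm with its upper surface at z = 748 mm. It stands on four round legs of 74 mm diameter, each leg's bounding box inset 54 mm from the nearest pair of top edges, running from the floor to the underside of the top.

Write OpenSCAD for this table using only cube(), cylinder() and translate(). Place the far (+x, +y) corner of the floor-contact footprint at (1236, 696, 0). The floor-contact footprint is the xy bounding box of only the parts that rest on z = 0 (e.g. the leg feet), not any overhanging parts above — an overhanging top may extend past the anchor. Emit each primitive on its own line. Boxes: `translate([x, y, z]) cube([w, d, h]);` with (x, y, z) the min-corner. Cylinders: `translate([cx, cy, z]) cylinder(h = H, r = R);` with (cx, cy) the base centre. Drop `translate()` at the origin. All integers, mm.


translate([365, 233, 712]) cube([925, 517, 36]);
translate([456, 324, 0]) cylinder(h = 712, r = 37);
translate([1199, 324, 0]) cylinder(h = 712, r = 37);
translate([456, 659, 0]) cylinder(h = 712, r = 37);
translate([1199, 659, 0]) cylinder(h = 712, r = 37);


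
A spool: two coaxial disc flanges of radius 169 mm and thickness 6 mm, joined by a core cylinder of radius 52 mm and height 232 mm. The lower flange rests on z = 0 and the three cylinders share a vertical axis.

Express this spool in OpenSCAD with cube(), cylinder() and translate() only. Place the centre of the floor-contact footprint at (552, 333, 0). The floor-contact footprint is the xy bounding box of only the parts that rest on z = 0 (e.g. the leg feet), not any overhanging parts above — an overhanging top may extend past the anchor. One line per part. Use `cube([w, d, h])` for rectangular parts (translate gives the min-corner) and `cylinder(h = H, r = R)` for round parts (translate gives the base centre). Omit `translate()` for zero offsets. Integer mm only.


translate([552, 333, 0]) cylinder(h = 6, r = 169);
translate([552, 333, 6]) cylinder(h = 232, r = 52);
translate([552, 333, 238]) cylinder(h = 6, r = 169);


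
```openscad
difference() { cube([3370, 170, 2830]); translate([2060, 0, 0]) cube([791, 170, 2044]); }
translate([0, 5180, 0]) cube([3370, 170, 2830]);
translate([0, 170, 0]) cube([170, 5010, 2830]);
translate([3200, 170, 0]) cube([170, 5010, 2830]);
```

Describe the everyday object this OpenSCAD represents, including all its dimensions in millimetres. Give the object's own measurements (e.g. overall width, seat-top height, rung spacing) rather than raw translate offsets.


A single room: four walls, each 2830 mm tall and 170 mm thick, enclosing an outside footprint 3370×5350 mm (x × y), no floor or roof. The front and back walls (−y and +y sides) run the full x-width; the side walls fit between their inner faces. A door opening 791 mm wide and 2044 mm tall is cut through the front wall from the floor up, its −x edge 2060 mm from the wall's −x end.


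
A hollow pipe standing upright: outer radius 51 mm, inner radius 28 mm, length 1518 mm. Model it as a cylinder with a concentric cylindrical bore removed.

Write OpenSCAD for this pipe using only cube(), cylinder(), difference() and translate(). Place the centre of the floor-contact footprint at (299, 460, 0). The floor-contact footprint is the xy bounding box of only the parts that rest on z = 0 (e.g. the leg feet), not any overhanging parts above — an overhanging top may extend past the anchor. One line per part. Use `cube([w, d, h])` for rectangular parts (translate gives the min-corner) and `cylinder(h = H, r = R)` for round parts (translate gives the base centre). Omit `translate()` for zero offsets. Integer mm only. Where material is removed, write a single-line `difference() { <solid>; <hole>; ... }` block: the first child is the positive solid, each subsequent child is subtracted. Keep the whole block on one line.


difference() { translate([299, 460, 0]) cylinder(h = 1518, r = 51); translate([299, 460, 0]) cylinder(h = 1518, r = 28); }


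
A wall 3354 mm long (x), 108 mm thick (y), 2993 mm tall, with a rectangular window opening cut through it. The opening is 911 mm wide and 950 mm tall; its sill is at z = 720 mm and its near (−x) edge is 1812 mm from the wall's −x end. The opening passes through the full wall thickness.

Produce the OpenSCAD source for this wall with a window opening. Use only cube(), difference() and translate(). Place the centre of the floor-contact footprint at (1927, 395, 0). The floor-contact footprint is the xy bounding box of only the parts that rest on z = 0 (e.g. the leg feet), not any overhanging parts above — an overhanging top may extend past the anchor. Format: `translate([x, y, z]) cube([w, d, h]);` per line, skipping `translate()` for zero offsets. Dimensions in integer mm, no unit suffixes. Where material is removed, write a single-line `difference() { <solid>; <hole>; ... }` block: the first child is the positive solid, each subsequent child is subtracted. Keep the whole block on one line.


difference() { translate([250, 341, 0]) cube([3354, 108, 2993]); translate([2062, 341, 720]) cube([911, 108, 950]); }


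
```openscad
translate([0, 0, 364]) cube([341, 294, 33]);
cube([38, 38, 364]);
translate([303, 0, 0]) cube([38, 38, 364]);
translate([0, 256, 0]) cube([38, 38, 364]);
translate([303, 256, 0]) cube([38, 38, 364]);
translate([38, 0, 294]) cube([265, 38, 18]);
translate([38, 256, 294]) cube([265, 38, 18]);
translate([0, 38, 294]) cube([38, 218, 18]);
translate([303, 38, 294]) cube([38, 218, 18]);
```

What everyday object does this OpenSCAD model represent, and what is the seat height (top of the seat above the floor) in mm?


A stool. The seat height is 397 mm.

A 341×294×33 slab at z = 364 on four corner posts — a stool. The seat top is 364 + 33 = 397 mm.


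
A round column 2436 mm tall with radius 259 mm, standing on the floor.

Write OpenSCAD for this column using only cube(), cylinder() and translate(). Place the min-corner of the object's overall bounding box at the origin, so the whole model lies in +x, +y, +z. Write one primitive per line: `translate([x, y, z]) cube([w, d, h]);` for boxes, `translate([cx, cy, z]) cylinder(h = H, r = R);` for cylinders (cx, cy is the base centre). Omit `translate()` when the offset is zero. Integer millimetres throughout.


translate([259, 259, 0]) cylinder(h = 2436, r = 259);


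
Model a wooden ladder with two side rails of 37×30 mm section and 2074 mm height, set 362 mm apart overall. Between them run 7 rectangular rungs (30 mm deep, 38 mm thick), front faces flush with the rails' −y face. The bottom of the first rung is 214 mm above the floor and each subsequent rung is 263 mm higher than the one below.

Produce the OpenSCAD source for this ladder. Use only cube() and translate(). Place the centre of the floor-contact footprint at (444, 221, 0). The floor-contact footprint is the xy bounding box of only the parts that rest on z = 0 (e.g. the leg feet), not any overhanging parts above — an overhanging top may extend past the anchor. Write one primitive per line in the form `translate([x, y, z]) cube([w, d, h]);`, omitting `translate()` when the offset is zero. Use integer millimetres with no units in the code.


translate([263, 206, 0]) cube([37, 30, 2074]);
translate([588, 206, 0]) cube([37, 30, 2074]);
translate([300, 206, 214]) cube([288, 30, 38]);
translate([300, 206, 477]) cube([288, 30, 38]);
translate([300, 206, 740]) cube([288, 30, 38]);
translate([300, 206, 1003]) cube([288, 30, 38]);
translate([300, 206, 1266]) cube([288, 30, 38]);
translate([300, 206, 1529]) cube([288, 30, 38]);
translate([300, 206, 1792]) cube([288, 30, 38]);


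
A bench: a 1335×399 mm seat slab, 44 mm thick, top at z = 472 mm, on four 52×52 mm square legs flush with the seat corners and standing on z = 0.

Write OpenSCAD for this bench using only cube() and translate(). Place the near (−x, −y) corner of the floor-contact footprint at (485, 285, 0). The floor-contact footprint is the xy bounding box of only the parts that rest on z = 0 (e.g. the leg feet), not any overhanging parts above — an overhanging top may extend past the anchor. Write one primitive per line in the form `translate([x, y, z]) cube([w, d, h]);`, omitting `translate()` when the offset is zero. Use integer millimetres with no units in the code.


translate([485, 285, 428]) cube([1335, 399, 44]);
translate([485, 285, 0]) cube([52, 52, 428]);
translate([485, 632, 0]) cube([52, 52, 428]);
translate([1768, 285, 0]) cube([52, 52, 428]);
translate([1768, 632, 0]) cube([52, 52, 428]);


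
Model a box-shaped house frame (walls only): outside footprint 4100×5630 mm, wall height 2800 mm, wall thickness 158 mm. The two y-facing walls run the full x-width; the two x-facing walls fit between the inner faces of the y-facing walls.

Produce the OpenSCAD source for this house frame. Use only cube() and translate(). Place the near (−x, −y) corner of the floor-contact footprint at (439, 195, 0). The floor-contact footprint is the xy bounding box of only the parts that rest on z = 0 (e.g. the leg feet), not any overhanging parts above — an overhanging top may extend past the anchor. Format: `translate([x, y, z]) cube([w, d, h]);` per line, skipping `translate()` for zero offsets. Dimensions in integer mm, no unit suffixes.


translate([439, 195, 0]) cube([4100, 158, 2800]);
translate([439, 5667, 0]) cube([4100, 158, 2800]);
translate([439, 353, 0]) cube([158, 5314, 2800]);
translate([4381, 353, 0]) cube([158, 5314, 2800]);


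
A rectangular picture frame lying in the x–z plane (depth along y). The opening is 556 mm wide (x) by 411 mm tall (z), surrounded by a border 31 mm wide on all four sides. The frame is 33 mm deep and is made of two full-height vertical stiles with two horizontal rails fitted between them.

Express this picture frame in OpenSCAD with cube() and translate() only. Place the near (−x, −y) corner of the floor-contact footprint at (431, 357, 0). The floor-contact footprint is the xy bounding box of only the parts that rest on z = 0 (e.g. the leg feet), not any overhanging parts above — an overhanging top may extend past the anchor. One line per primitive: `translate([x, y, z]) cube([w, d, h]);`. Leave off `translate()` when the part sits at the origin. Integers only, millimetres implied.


translate([431, 357, 0]) cube([31, 33, 473]);
translate([1018, 357, 0]) cube([31, 33, 473]);
translate([462, 357, 0]) cube([556, 33, 31]);
translate([462, 357, 442]) cube([556, 33, 31]);


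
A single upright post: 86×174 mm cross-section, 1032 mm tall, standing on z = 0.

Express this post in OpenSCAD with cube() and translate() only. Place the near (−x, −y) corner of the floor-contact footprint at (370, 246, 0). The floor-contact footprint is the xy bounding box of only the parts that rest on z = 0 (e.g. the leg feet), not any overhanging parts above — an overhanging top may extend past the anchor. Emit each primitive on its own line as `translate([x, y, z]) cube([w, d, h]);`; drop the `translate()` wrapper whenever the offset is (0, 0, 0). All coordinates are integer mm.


translate([370, 246, 0]) cube([86, 174, 1032]);


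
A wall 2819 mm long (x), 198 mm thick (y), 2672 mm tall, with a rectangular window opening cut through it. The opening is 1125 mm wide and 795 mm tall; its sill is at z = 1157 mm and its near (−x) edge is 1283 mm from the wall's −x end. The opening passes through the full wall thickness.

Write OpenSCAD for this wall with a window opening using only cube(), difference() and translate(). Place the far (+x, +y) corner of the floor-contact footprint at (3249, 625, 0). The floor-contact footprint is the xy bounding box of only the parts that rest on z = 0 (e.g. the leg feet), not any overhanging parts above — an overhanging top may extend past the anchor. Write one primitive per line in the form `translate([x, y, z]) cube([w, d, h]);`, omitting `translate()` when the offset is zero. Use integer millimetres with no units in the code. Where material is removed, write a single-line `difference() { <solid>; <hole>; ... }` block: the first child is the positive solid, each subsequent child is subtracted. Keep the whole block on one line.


difference() { translate([430, 427, 0]) cube([2819, 198, 2672]); translate([1713, 427, 1157]) cube([1125, 198, 795]); }


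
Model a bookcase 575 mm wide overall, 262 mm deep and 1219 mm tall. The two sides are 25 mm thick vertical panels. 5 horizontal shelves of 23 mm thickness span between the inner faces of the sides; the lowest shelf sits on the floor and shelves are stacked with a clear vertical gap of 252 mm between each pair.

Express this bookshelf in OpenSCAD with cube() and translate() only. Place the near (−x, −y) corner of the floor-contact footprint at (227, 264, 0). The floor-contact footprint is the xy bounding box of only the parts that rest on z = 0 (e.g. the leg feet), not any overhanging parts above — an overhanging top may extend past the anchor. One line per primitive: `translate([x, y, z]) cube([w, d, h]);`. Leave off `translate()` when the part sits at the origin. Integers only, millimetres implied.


translate([227, 264, 0]) cube([25, 262, 1219]);
translate([777, 264, 0]) cube([25, 262, 1219]);
translate([252, 264, 0]) cube([525, 262, 23]);
translate([252, 264, 275]) cube([525, 262, 23]);
translate([252, 264, 550]) cube([525, 262, 23]);
translate([252, 264, 825]) cube([525, 262, 23]);
translate([252, 264, 1100]) cube([525, 262, 23]);


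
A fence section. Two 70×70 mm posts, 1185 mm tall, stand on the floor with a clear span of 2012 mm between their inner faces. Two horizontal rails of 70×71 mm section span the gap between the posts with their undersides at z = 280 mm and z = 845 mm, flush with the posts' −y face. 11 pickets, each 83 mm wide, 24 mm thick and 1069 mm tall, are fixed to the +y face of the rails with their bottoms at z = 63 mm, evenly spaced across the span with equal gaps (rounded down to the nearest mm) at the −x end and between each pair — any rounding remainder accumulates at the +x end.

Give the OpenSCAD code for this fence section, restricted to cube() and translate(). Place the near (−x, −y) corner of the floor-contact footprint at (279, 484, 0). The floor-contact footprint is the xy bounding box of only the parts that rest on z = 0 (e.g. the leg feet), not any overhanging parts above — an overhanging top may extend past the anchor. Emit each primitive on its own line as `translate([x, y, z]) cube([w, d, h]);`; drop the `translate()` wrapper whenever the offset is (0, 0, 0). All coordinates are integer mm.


translate([279, 484, 0]) cube([70, 70, 1185]);
translate([2361, 484, 0]) cube([70, 70, 1185]);
translate([349, 484, 280]) cube([2012, 70, 71]);
translate([349, 484, 845]) cube([2012, 70, 71]);
translate([440, 554, 63]) cube([83, 24, 1069]);
translate([614, 554, 63]) cube([83, 24, 1069]);
translate([788, 554, 63]) cube([83, 24, 1069]);
translate([962, 554, 63]) cube([83, 24, 1069]);
translate([1136, 554, 63]) cube([83, 24, 1069]);
translate([1310, 554, 63]) cube([83, 24, 1069]);
translate([1484, 554, 63]) cube([83, 24, 1069]);
translate([1658, 554, 63]) cube([83, 24, 1069]);
translate([1832, 554, 63]) cube([83, 24, 1069]);
translate([2006, 554, 63]) cube([83, 24, 1069]);
translate([2180, 554, 63]) cube([83, 24, 1069]);


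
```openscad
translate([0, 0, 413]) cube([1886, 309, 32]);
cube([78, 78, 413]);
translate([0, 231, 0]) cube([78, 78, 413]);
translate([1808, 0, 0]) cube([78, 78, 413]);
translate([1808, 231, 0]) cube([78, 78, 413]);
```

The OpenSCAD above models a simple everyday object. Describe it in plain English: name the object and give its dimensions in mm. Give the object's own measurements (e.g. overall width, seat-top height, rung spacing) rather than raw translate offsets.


A long wooden bench with a 1886 mm (x) × 309 mm (y) seat, 32 mm thick, its top surface 445 mm above the floor. Four 78 mm square legs at the seat corners, flush with the edges, run from z = 0 to the seat underside.


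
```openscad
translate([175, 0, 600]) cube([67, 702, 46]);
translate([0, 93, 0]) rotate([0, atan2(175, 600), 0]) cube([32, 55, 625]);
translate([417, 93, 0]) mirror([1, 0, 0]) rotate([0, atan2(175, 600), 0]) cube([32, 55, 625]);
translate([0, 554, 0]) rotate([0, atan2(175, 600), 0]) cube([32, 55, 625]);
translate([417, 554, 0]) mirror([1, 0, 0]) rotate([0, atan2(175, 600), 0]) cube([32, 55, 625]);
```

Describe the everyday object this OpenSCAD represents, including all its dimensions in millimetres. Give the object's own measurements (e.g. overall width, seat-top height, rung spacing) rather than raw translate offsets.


A sawhorse. A 67×702×46 mm beam (x, y, z) sits on two A-frame leg pairs. Each pair is two raked legs of 32×55 mm section (55 mm along y) splaying symmetrically in x. Each leg rises 600 mm vertically over 175 mm of horizontal reach and is 625 mm long along its own axis. Every leg's outer bottom edge rests on the floor and its outer top edge meets a bottom edge of the beam — the left legs (tilting toward +x) meet the beam's −x bottom edge, the right legs (their mirror images, tilting toward −x) meet its +x bottom edge — so the leg tops tuck under the beam, the beam's underside is 600 mm above the floor, and the feet are 417 mm apart outside-to-outside with the beam centred between them. The two leg pairs are set in 93 mm from either end of the beam.


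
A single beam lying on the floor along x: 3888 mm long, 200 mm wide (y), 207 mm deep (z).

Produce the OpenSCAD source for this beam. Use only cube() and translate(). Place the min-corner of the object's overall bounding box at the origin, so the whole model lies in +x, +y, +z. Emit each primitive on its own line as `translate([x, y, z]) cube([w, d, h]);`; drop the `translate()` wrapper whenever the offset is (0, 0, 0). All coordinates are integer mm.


cube([3888, 200, 207]);


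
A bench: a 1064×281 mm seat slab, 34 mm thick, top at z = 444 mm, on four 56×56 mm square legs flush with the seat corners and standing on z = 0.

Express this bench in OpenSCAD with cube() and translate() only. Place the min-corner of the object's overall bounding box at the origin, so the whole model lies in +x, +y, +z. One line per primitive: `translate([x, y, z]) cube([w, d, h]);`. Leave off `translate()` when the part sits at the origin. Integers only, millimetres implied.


translate([0, 0, 410]) cube([1064, 281, 34]);
cube([56, 56, 410]);
translate([0, 225, 0]) cube([56, 56, 410]);
translate([1008, 0, 0]) cube([56, 56, 410]);
translate([1008, 225, 0]) cube([56, 56, 410]);


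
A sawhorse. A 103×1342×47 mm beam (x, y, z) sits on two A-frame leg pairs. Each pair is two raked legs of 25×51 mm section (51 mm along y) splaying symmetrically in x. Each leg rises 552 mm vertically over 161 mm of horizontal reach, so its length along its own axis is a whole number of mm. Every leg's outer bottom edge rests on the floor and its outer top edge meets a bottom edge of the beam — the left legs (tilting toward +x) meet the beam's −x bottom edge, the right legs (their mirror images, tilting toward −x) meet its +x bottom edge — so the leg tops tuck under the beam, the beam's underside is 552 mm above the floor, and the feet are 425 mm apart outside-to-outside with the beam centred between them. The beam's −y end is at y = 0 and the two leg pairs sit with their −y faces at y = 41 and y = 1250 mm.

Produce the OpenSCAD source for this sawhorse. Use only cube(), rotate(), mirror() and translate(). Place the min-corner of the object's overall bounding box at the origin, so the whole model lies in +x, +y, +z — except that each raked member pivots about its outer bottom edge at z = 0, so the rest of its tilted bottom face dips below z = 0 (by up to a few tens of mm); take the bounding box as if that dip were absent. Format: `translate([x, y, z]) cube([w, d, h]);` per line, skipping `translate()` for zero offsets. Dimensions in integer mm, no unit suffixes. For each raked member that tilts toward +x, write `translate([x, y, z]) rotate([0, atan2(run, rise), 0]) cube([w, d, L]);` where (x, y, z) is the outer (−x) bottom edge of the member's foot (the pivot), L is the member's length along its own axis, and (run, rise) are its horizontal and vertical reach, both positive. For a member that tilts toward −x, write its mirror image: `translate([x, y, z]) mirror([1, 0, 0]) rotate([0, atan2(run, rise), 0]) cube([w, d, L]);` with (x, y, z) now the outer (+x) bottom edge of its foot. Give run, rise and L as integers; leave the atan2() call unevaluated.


translate([161, 0, 552]) cube([103, 1342, 47]);
translate([0, 41, 0]) rotate([0, atan2(161, 552), 0]) cube([25, 51, 575]);
translate([425, 41, 0]) mirror([1, 0, 0]) rotate([0, atan2(161, 552), 0]) cube([25, 51, 575]);
translate([0, 1250, 0]) rotate([0, atan2(161, 552), 0]) cube([25, 51, 575]);
translate([425, 1250, 0]) mirror([1, 0, 0]) rotate([0, atan2(161, 552), 0]) cube([25, 51, 575]);


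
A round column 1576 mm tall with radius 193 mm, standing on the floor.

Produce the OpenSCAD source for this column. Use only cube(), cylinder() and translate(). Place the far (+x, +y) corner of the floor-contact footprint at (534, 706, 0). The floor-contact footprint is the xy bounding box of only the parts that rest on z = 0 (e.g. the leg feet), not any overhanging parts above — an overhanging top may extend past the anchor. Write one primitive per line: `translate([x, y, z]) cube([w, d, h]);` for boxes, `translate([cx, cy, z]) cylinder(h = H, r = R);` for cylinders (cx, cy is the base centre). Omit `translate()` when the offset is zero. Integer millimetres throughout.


translate([341, 513, 0]) cylinder(h = 1576, r = 193);


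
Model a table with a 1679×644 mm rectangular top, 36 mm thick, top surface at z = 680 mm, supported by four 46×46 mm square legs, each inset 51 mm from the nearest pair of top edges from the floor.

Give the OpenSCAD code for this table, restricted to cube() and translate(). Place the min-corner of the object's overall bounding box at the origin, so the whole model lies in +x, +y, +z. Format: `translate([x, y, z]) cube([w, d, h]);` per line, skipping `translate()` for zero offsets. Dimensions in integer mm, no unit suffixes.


// leg_h = 680 - 36 = 644
translate([0, 0, 644]) cube([1679, 644, 36]);
translate([51, 51, 0]) cube([46, 46, 644]);
translate([1582, 51, 0]) cube([46, 46, 644]);
translate([51, 547, 0]) cube([46, 46, 644]);
translate([1582, 547, 0]) cube([46, 46, 644]);


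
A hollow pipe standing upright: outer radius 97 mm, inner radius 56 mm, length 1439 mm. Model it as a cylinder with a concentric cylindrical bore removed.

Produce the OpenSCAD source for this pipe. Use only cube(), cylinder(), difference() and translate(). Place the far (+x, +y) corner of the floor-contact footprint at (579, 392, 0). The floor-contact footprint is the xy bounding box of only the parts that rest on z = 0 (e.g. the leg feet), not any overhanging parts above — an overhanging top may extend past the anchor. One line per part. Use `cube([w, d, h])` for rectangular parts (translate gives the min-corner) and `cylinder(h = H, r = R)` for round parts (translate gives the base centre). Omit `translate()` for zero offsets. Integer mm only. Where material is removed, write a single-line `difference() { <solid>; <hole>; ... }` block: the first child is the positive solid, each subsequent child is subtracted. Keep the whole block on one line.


difference() { translate([482, 295, 0]) cylinder(h = 1439, r = 97); translate([482, 295, 0]) cylinder(h = 1439, r = 56); }


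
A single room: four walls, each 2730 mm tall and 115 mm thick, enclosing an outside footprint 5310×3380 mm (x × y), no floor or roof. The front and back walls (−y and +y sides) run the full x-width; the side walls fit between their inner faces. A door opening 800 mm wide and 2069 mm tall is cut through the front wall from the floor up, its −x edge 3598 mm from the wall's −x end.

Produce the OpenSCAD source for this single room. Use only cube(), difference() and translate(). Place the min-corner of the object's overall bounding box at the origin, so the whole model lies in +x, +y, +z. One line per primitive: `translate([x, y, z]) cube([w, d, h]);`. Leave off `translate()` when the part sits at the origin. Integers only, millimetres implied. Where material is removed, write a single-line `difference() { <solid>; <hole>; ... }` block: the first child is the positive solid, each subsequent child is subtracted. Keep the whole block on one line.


difference() { cube([5310, 115, 2730]); translate([3598, 0, 0]) cube([800, 115, 2069]); }
translate([0, 3265, 0]) cube([5310, 115, 2730]);
translate([0, 115, 0]) cube([115, 3150, 2730]);
translate([5195, 115, 0]) cube([115, 3150, 2730]);


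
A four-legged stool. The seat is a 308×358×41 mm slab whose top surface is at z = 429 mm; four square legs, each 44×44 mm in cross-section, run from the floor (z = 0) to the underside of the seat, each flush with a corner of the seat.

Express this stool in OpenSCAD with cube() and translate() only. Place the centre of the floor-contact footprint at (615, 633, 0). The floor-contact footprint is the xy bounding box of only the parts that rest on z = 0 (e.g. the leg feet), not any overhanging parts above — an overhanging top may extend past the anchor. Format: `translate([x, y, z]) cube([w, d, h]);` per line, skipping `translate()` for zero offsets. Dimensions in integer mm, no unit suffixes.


// leg_h = 429 - 41 = 388
translate([461, 454, 388]) cube([308, 358, 41]);
translate([461, 454, 0]) cube([44, 44, 388]);
translate([725, 454, 0]) cube([44, 44, 388]);
translate([461, 768, 0]) cube([44, 44, 388]);
translate([725, 768, 0]) cube([44, 44, 388]);


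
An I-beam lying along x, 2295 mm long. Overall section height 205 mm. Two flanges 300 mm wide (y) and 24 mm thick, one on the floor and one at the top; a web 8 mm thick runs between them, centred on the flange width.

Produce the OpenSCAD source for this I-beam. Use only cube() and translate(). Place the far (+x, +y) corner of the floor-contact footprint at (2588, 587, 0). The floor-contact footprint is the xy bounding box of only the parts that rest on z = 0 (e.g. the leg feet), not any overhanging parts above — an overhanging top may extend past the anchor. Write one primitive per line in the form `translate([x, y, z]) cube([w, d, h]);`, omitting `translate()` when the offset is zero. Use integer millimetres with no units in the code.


translate([293, 287, 0]) cube([2295, 300, 24]);
translate([293, 433, 24]) cube([2295, 8, 157]);
translate([293, 287, 181]) cube([2295, 300, 24]);


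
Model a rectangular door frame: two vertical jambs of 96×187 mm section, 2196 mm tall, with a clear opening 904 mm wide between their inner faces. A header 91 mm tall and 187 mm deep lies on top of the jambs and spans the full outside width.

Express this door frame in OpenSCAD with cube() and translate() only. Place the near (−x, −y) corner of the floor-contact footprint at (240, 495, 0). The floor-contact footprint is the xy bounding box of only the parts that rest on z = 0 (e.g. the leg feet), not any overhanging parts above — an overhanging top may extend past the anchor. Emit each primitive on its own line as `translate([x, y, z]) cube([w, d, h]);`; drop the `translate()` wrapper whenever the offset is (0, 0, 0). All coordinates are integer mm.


translate([240, 495, 0]) cube([96, 187, 2196]);
translate([1240, 495, 0]) cube([96, 187, 2196]);
translate([240, 495, 2196]) cube([1096, 187, 91]);


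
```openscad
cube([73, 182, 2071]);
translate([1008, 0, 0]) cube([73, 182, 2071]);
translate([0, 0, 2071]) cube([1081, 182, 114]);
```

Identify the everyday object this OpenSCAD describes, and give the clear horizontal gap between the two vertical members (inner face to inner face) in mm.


A door frame. The clear opening width is 935 mm.

Two 2071 mm tall posts with a header on top — a door frame. The left jamb is 73 mm wide at x = 0; the right jamb starts at x = 1008. The clear opening is 1008 − 73 = 935 mm.


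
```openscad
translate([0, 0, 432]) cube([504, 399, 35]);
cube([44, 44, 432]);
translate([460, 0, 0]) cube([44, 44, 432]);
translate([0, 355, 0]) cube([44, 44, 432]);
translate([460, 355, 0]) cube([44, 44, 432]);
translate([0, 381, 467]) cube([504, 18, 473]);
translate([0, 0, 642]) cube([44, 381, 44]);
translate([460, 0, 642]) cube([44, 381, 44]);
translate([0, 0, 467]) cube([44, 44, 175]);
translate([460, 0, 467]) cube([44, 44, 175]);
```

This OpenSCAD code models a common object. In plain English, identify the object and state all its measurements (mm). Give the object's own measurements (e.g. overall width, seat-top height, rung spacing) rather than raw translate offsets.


A chair. The seat is a 504×399×35 mm slab with its top at z = 467 mm, on four 44×44 mm corner legs (flush with the seat edges, standing on z = 0). A flat backrest 18 mm thick, 473 mm tall, spans the full seat width and rises from the seat top along its +y edge, rear face flush with the rear of the seat. Two armrests of 44×44 mm section run along each side from the seat's front edge to the front of the backrest, top faces 219 mm above the seat top and outer faces flush with the seat's x-edges; a 44×44 mm post under the front of each armrest stands on the seat at the front corner.
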